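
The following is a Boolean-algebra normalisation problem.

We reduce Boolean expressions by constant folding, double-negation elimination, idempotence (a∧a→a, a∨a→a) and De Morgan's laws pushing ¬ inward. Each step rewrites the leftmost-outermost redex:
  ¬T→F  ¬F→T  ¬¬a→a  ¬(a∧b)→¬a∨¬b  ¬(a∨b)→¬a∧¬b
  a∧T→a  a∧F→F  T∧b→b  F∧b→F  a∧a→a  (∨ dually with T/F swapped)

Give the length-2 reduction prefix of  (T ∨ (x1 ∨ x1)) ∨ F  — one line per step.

Answer: after 2 steps: T

Working:
  start: (T ∨ (x1 ∨ x1)) ∨ F
  [1] T ∨ (x1 ∨ x1)
  [2] T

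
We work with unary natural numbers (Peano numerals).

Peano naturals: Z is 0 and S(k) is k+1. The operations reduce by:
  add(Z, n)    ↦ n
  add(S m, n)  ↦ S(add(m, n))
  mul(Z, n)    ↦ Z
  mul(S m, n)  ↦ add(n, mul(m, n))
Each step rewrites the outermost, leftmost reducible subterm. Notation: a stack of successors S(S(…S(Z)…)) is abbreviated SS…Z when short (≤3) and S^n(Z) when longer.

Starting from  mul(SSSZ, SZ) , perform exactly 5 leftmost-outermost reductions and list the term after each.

  start: mul(SSSZ, SZ)
  [1] add(SZ, mul(SSZ, SZ))
  [2] S(add(Z, mul(SSZ, SZ)))
  [3] S(mul(SSZ, SZ))
  [4] S(add(SZ, mul(SZ, SZ)))
  [5] S(S(add(Z, mul(SZ, SZ))))

Answer: after 5 steps: S(S(add(Z, mul(SZ, SZ))))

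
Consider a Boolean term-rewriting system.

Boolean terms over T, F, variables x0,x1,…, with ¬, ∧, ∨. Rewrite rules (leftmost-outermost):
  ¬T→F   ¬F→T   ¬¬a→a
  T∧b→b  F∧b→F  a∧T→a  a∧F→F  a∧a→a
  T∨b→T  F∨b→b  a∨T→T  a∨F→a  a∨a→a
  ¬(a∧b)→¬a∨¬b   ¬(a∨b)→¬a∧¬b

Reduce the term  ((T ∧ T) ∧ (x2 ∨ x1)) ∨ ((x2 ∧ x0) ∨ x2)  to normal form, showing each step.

Answer: normal form = (x2 ∨ x1) ∨ ((x2 ∧ x0) ∨ x2)  (in 2 steps)

Reduction:
  start: ((T ∧ T) ∧ (x2 ∨ x1)) ∨ ((x2 ∧ x0) ∨ x2)
  [1] (T ∧ (x2 ∨ x1)) ∨ ((x2 ∧ x0) ∨ x2)
  [2] (x2 ∨ x1) ∨ ((x2 ∧ x0) ∨ x2)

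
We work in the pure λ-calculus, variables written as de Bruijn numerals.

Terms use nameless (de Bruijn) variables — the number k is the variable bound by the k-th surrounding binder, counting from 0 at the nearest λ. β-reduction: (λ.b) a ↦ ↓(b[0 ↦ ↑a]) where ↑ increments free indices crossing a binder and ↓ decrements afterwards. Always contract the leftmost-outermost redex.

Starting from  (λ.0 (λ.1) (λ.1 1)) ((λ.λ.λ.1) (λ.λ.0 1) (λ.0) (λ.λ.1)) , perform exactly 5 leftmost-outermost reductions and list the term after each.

Answer: after 5 steps: (λ.(λ.λ.λ.1) (λ.λ.0 1) (λ.0) (λ.λ.1)) (λ.(λ.λ.λ.1) (λ.λ.0 1) (λ.0) (λ.λ.1) ((λ.λ.λ.1) (λ.λ.0 1) (λ.0) (λ.λ.1)))

Derivation:
  start: (λ.0 (λ.1) (λ.1 1)) ((λ.λ.λ.1) (λ.λ.0 1) (λ.0) (λ.λ.1))
  [1] (λ.λ.λ.1) (λ.λ.0 1) (λ.0) (λ.λ.1) (λ.(λ.λ.λ.1) (λ.λ.0 1) (λ.0) (λ.λ.1)) (λ.(λ.λ.λ.1) (λ.λ.0 1) (λ.0) (λ.λ.1) ((λ.λ.λ.1) (λ.λ.0 1) (λ.0) (λ.λ.1)))
  [2] (λ.λ.1) (λ.0) (λ.λ.1) (λ.(λ.λ.λ.1) (λ.λ.0 1) (λ.0) (λ.λ.1)) (λ.(λ.λ.λ.1) (λ.λ.0 1) (λ.0) (λ.λ.1) ((λ.λ.λ.1) (λ.λ.0 1) (λ.0) (λ.λ.1)))
  [3] (λ.λ.0) (λ.λ.1) (λ.(λ.λ.λ.1) (λ.λ.0 1) (λ.0) (λ.λ.1)) (λ.(λ.λ.λ.1) (λ.λ.0 1) (λ.0) (λ.λ.1) ((λ.λ.λ.1) (λ.λ.0 1) (λ.0) (λ.λ.1)))
  [4] (λ.0) (λ.(λ.λ.λ.1) (λ.λ.0 1) (λ.0) (λ.λ.1)) (λ.(λ.λ.λ.1) (λ.λ.0 1) (λ.0) (λ.λ.1) ((λ.λ.λ.1) (λ.λ.0 1) (λ.0) (λ.λ.1)))
  [5] (λ.(λ.λ.λ.1) (λ.λ.0 1) (λ.0) (λ.λ.1)) (λ.(λ.λ.λ.1) (λ.λ.0 1) (λ.0) (λ.λ.1) ((λ.λ.λ.1) (λ.λ.0 1) (λ.0) (λ.λ.1)))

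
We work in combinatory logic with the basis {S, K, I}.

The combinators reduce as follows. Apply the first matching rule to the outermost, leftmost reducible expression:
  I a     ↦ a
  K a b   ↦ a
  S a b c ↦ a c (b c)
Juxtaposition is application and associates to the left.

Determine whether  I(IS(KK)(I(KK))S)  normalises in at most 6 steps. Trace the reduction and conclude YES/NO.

Answer: YES — reaches normal form KK in 6 ≤ 6 steps

Derivation:
  start: I(IS(KK)(I(KK))S)
  [1] IS(KK)(I(KK))S
  [2] S(KK)(I(KK))S
  [3] KKS(I(KK)S)
  [4] K(I(KK)S)
  [5] K(KKS)
  [6] KK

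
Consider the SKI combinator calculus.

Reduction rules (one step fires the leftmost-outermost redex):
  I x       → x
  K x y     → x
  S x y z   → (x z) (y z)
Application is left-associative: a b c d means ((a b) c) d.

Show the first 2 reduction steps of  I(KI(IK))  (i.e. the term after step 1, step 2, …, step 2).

Answer: after 2 steps: I

Working:
  start: I(KI(IK))
  →1  KI(IK)
  →2  I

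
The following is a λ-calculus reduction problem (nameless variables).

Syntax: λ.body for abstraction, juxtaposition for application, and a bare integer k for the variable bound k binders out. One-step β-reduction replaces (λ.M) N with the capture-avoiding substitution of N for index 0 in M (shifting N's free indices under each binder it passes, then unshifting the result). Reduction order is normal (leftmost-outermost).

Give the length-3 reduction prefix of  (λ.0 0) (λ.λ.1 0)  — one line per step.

Answer: after 3 steps: λ.λ.1 0

Derivation:
  start: (λ.0 0) (λ.λ.1 0)
  [1] (λ.λ.1 0) (λ.λ.1 0)
  [2] λ.(λ.λ.1 0) 0
  [3] λ.λ.1 0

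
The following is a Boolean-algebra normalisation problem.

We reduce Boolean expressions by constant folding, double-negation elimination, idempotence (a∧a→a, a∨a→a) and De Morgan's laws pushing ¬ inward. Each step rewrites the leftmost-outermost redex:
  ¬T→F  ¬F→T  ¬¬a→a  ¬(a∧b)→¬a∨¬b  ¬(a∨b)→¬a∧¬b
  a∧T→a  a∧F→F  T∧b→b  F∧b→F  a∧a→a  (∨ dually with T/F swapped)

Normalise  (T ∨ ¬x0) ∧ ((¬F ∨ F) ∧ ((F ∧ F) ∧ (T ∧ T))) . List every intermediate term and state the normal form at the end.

Answer: normal form = F  (in 7 steps)

Working:
  start: (T ∨ ¬x0) ∧ ((¬F ∨ F) ∧ ((F ∧ F) ∧ (T ∧ T)))
  →1  T ∧ ((¬F ∨ F) ∧ ((F ∧ F) ∧ (T ∧ T)))
  →2  (¬F ∨ F) ∧ ((F ∧ F) ∧ (T ∧ T))
  →3  ¬F ∧ ((F ∧ F) ∧ (T ∧ T))
  →4  T ∧ ((F ∧ F) ∧ (T ∧ T))
  →5  (F ∧ F) ∧ (T ∧ T)
  →6  F ∧ (T ∧ T)
  →7  F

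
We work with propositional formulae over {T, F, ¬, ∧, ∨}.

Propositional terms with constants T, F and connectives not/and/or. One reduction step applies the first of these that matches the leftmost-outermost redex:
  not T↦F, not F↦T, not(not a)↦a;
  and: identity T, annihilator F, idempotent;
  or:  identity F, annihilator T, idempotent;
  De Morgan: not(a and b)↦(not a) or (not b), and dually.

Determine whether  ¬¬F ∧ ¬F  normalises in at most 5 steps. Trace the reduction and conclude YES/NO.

Answer: YES — reaches normal form F in 2 ≤ 5 steps

Reduction:
  start: ¬¬F ∧ ¬F
  step 1: F ∧ ¬F
  step 2: F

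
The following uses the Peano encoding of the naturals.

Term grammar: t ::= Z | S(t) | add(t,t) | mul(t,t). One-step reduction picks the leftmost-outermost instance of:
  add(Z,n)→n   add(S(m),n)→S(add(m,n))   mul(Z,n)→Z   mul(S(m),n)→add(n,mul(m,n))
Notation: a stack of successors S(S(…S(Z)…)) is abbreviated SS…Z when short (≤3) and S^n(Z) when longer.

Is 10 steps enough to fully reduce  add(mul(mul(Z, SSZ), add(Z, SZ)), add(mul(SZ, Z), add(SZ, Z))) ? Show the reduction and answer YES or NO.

Answer: YES — reaches normal form SZ in 9 ≤ 10 steps

Working:
  start: add(mul(mul(Z, SSZ), add(Z, SZ)), add(mul(SZ, Z), add(SZ, Z)))
  [1] add(mul(Z, add(Z, SZ)), add(mul(SZ, Z), add(SZ, Z)))
  [2] add(Z, add(mul(SZ, Z), add(SZ, Z)))
  [3] add(mul(SZ, Z), add(SZ, Z))
  [4] add(add(Z, mul(Z, Z)), add(SZ, Z))
  [5] add(mul(Z, Z), add(SZ, Z))
  [6] add(Z, add(SZ, Z))
  [7] add(SZ, Z)
  [8] S(add(Z, Z))
  [9] SZ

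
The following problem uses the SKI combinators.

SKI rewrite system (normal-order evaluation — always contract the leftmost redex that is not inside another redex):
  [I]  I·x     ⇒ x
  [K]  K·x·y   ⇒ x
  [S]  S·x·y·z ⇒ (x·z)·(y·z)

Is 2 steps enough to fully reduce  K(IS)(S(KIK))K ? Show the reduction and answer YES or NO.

  start: K(IS)(S(KIK))K
  step 1: ISK
  step 2: SK

Answer: YES — reaches normal form SK in 2 ≤ 2 steps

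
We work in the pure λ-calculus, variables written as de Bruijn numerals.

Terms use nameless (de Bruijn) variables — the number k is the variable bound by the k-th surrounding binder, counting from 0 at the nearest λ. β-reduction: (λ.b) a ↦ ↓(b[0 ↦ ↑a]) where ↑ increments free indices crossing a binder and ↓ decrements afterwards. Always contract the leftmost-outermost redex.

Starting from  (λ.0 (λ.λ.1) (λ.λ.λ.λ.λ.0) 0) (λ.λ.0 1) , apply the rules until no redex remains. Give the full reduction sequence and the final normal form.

Answer: normal form = λ.λ.λ.0  (in 5 steps)

Derivation:
  start: (λ.0 (λ.λ.1) (λ.λ.λ.λ.λ.0) 0) (λ.λ.0 1)
  →1  (λ.λ.0 1) (λ.λ.1) (λ.λ.λ.λ.λ.0) (λ.λ.0 1)
  →2  (λ.0 (λ.λ.1)) (λ.λ.λ.λ.λ.0) (λ.λ.0 1)
  →3  (λ.λ.λ.λ.λ.0) (λ.λ.1) (λ.λ.0 1)
  →4  (λ.λ.λ.λ.0) (λ.λ.0 1)
  →5  λ.λ.λ.0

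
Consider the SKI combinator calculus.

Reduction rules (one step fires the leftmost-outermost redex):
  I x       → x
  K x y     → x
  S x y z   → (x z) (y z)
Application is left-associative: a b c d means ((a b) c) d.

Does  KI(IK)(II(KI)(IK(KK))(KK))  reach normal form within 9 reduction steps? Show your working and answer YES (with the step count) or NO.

Answer: YES — reaches normal form KK in 6 ≤ 9 steps

Derivation:
  start: KI(IK)(II(KI)(IK(KK))(KK))
  →1  I(II(KI)(IK(KK))(KK))
  →2  II(KI)(IK(KK))(KK)
  →3  I(KI)(IK(KK))(KK)
  →4  KI(IK(KK))(KK)
  →5  I(KK)
  →6  KK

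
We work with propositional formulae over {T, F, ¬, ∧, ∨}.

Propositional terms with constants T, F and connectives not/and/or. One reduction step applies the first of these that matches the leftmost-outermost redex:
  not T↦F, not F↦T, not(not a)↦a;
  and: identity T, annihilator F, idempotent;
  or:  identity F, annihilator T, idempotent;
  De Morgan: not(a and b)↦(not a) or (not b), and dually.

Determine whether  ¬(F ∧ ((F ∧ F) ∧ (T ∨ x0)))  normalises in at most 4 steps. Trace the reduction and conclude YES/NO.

Answer: YES — reaches normal form T in 3 ≤ 4 steps

Derivation:
  start: ¬(F ∧ ((F ∧ F) ∧ (T ∨ x0)))
  step 1: ¬F ∨ ¬((F ∧ F) ∧ (T ∨ x0))
  step 2: T ∨ ¬((F ∧ F) ∧ (T ∨ x0))
  step 3: T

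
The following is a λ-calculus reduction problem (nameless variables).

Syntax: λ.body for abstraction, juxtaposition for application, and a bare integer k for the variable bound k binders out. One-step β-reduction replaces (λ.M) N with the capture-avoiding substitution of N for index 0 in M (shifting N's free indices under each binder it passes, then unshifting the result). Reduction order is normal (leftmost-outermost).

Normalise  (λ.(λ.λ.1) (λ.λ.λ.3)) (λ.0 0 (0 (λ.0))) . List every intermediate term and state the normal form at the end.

  start: (λ.(λ.λ.1) (λ.λ.λ.3)) (λ.0 0 (0 (λ.0)))
  [1] (λ.λ.1) (λ.λ.λ.λ.0 0 (0 (λ.0)))
  [2] λ.λ.λ.λ.λ.0 0 (0 (λ.0))

Answer: normal form = λ.λ.λ.λ.λ.0 0 (0 (λ.0))  (in 2 steps)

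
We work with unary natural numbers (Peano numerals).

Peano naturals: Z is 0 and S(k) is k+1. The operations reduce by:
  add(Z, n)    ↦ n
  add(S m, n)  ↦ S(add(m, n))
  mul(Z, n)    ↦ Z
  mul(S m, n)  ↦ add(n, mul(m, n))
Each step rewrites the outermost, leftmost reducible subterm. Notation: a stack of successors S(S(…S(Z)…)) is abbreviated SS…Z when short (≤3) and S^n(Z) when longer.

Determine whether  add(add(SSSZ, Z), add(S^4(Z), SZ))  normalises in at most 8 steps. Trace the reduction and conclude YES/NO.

Answer: NO — after 8 steps the term is S(S(S(add(S^4(Z), SZ)))), not yet normal

Reduction:
  start: add(add(SSSZ, Z), add(S^4(Z), SZ))
  →1  add(S(add(SSZ, Z)), add(S^4(Z), SZ))
  →2  S(add(add(SSZ, Z), add(S^4(Z), SZ)))
  →3  S(add(S(add(SZ, Z)), add(S^4(Z), SZ)))
  →4  S(S(add(add(SZ, Z), add(S^4(Z), SZ))))
  →5  S(S(add(S(add(Z, Z)), add(S^4(Z), SZ))))
  →6  S(S(S(add(add(Z, Z), add(S^4(Z), SZ)))))
  →7  S(S(S(add(Z, add(S^4(Z), SZ)))))
  →8  S(S(S(add(S^4(Z), SZ))))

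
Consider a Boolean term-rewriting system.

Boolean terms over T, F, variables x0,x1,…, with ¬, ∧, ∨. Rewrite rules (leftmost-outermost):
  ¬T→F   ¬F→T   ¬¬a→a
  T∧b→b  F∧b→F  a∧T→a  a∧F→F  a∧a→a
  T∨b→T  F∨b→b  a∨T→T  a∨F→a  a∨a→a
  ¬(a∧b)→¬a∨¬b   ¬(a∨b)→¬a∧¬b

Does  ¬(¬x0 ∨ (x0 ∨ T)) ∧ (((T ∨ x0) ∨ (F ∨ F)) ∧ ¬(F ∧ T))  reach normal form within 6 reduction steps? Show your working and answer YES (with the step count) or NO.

Answer: NO — after 6 steps the term is F ∧ (((T ∨ x0) ∨ (F ∨ F)) ∧ ¬(F ∧ T)), not yet normal

Working:
  start: ¬(¬x0 ∨ (x0 ∨ T)) ∧ (((T ∨ x0) ∨ (F ∨ F)) ∧ ¬(F ∧ T))
  step 1: (¬¬x0 ∧ ¬(x0 ∨ T)) ∧ (((T ∨ x0) ∨ (F ∨ F)) ∧ ¬(F ∧ T))
  step 2: (x0 ∧ ¬(x0 ∨ T)) ∧ (((T ∨ x0) ∨ (F ∨ F)) ∧ ¬(F ∧ T))
  step 3: (x0 ∧ (¬x0 ∧ ¬T)) ∧ (((T ∨ x0) ∨ (F ∨ F)) ∧ ¬(F ∧ T))
  step 4: (x0 ∧ (¬x0 ∧ F)) ∧ (((T ∨ x0) ∨ (F ∨ F)) ∧ ¬(F ∧ T))
  step 5: (x0 ∧ F) ∧ (((T ∨ x0) ∨ (F ∨ F)) ∧ ¬(F ∧ T))
  step 6: F ∧ (((T ∨ x0) ∨ (F ∨ F)) ∧ ¬(F ∧ T))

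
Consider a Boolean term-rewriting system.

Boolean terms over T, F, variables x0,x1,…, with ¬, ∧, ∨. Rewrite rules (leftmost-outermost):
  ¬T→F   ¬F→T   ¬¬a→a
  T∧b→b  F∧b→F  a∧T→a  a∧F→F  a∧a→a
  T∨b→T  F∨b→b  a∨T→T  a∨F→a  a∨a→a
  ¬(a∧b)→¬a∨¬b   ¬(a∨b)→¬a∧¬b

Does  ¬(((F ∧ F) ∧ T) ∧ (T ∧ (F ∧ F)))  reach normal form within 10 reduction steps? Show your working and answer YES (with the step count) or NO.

Answer: YES — reaches normal form T in 7 ≤ 10 steps

Reduction:
  start: ¬(((F ∧ F) ∧ T) ∧ (T ∧ (F ∧ F)))
  step 1: ¬((F ∧ F) ∧ T) ∨ ¬(T ∧ (F ∧ F))
  step 2: (¬(F ∧ F) ∨ ¬T) ∨ ¬(T ∧ (F ∧ F))
  step 3: ((¬F ∨ ¬F) ∨ ¬T) ∨ ¬(T ∧ (F ∧ F))
  step 4: (¬F ∨ ¬T) ∨ ¬(T ∧ (F ∧ F))
  step 5: (T ∨ ¬T) ∨ ¬(T ∧ (F ∧ F))
  step 6: T ∨ ¬(T ∧ (F ∧ F))
  step 7: T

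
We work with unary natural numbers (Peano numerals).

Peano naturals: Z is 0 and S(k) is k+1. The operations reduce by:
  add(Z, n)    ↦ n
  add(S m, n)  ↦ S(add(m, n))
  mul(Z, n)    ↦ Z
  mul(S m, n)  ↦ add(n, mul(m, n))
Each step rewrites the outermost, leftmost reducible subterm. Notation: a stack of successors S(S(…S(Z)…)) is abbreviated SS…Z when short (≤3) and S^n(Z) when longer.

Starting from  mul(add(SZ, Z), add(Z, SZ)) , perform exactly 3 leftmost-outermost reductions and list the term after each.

Answer: after 3 steps: add(SZ, mul(add(Z, Z), add(Z, SZ)))

Derivation:
  start: mul(add(SZ, Z), add(Z, SZ))
  →1  mul(S(add(Z, Z)), add(Z, SZ))
  →2  add(add(Z, SZ), mul(add(Z, Z), add(Z, SZ)))
  →3  add(SZ, mul(add(Z, Z), add(Z, SZ)))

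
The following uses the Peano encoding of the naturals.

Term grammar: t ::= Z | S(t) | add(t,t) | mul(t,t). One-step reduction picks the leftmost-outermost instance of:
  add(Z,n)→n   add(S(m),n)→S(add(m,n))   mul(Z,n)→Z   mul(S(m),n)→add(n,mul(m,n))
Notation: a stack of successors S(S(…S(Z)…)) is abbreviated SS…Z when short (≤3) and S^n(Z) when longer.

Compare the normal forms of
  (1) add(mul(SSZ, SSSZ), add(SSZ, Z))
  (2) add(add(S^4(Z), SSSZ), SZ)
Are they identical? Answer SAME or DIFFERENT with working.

Answer: SAME — A ⇓ S^8(Z), B ⇓ S^8(Z)

Derivation:
Term A:
  start: add(mul(SSZ, SSSZ), add(SSZ, Z))
  step 1: add(add(SSSZ, mul(SZ, SSSZ)), add(SSZ, Z))
  step 2: add(S(add(SSZ, mul(SZ, SSSZ))), add(SSZ, Z))
  step 3: S(add(add(SSZ, mul(SZ, SSSZ)), add(SSZ, Z)))
  step 4: S(add(S(add(SZ, mul(SZ, SSSZ))), add(SSZ, Z)))
  step 5: S(S(add(add(SZ, mul(SZ, SSSZ)), add(SSZ, Z))))
  step 6: S(S(add(S(add(Z, mul(SZ, SSSZ))), add(SSZ, Z))))
  step 7: S(S(S(add(add(Z, mul(SZ, SSSZ)), add(SSZ, Z)))))
  step 8: S(S(S(add(mul(SZ, SSSZ), add(SSZ, Z)))))
  step 9: S(S(S(add(add(SSSZ, mul(Z, SSSZ)), add(SSZ, Z)))))
  step 10: S(S(S(add(S(add(SSZ, mul(Z, SSSZ))), add(SSZ, Z)))))
  step 11: S(S(S(S(add(add(SSZ, mul(Z, SSSZ)), add(SSZ, Z))))))
  step 12: S(S(S(S(add(S(add(SZ, mul(Z, SSSZ))), add(SSZ, Z))))))
  step 13: S(S(S(S(S(add(add(SZ, mul(Z, SSSZ)), add(SSZ, Z)))))))
  step 14: S(S(S(S(S(add(S(add(Z, mul(Z, SSSZ))), add(SSZ, Z)))))))
  step 15: S(S(S(S(S(S(add(add(Z, mul(Z, SSSZ)), add(SSZ, Z))))))))
  step 16: S(S(S(S(S(S(add(mul(Z, SSSZ), add(SSZ, Z))))))))
  step 17: S(S(S(S(S(S(add(Z, add(SSZ, Z))))))))
  step 18: S(S(S(S(S(S(add(SSZ, Z)))))))
  step 19: S(S(S(S(S(S(S(add(SZ, Z))))))))
  step 20: S(S(S(S(S(S(S(S(add(Z, Z)))))))))
  step 21: S^8(Z)

Term B:
  start: add(add(S^4(Z), SSSZ), SZ)
  step 1: add(S(add(SSSZ, SSSZ)), SZ)
  step 2: S(add(add(SSSZ, SSSZ), SZ))
  step 3: S(add(S(add(SSZ, SSSZ)), SZ))
  step 4: S(S(add(add(SSZ, SSSZ), SZ)))
  step 5: S(S(add(S(add(SZ, SSSZ)), SZ)))
  step 6: S(S(S(add(add(SZ, SSSZ), SZ))))
  step 7: S(S(S(add(S(add(Z, SSSZ)), SZ))))
  step 8: S(S(S(S(add(add(Z, SSSZ), SZ)))))
  step 9: S(S(S(S(add(SSSZ, SZ)))))
  step 10: S(S(S(S(S(add(SSZ, SZ))))))
  step 11: S(S(S(S(S(S(add(SZ, SZ)))))))
  step 12: S(S(S(S(S(S(S(add(Z, SZ))))))))
  step 13: S^8(Z)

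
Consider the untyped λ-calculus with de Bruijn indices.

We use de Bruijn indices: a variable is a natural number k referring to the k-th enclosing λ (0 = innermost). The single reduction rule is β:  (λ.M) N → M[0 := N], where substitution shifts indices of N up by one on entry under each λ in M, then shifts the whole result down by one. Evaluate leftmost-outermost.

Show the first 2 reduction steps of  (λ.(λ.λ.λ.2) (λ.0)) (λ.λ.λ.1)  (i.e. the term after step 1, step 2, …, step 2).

  start: (λ.(λ.λ.λ.2) (λ.0)) (λ.λ.λ.1)
  [1] (λ.λ.λ.2) (λ.0)
  [2] λ.λ.λ.0

Answer: after 2 steps: λ.λ.λ.0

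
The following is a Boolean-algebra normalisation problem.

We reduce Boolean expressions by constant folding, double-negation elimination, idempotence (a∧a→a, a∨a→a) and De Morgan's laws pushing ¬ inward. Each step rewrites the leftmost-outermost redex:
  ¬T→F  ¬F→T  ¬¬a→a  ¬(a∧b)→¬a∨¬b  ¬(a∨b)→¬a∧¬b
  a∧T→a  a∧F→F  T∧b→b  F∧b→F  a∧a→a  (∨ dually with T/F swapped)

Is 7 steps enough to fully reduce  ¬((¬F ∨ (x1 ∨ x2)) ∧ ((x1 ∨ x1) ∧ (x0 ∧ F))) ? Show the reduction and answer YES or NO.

Answer: NO — after 7 steps the term is (¬x1 ∧ ¬x1) ∨ ¬(x0 ∧ F), not yet normal

Derivation:
  start: ¬((¬F ∨ (x1 ∨ x2)) ∧ ((x1 ∨ x1) ∧ (x0 ∧ F)))
  →1  ¬(¬F ∨ (x1 ∨ x2)) ∨ ¬((x1 ∨ x1) ∧ (x0 ∧ F))
  →2  (¬¬F ∧ ¬(x1 ∨ x2)) ∨ ¬((x1 ∨ x1) ∧ (x0 ∧ F))
  →3  (F ∧ ¬(x1 ∨ x2)) ∨ ¬((x1 ∨ x1) ∧ (x0 ∧ F))
  →4  F ∨ ¬((x1 ∨ x1) ∧ (x0 ∧ F))
  →5  ¬((x1 ∨ x1) ∧ (x0 ∧ F))
  →6  ¬(x1 ∨ x1) ∨ ¬(x0 ∧ F)
  →7  (¬x1 ∧ ¬x1) ∨ ¬(x0 ∧ F)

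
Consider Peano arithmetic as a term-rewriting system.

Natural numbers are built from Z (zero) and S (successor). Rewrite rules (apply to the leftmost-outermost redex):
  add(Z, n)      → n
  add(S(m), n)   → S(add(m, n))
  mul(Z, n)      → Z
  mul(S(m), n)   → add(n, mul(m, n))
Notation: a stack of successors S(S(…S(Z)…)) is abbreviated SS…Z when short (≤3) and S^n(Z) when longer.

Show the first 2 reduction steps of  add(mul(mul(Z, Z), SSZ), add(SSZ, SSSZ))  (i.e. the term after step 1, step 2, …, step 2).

  start: add(mul(mul(Z, Z), SSZ), add(SSZ, SSSZ))
  step 1: add(mul(Z, SSZ), add(SSZ, SSSZ))
  step 2: add(Z, add(SSZ, SSSZ))

Answer: after 2 steps: add(Z, add(SSZ, SSSZ))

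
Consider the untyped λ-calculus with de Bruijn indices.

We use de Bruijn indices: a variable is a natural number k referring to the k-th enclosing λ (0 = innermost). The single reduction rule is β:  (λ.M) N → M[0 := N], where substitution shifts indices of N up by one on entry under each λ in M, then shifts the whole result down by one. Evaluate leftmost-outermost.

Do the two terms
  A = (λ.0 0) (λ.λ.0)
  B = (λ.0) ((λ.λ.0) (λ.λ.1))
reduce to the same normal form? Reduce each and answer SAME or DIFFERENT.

Term A:
  start: (λ.0 0) (λ.λ.0)
  [1] (λ.λ.0) (λ.λ.0)
  [2] λ.0

Term B:
  start: (λ.0) ((λ.λ.0) (λ.λ.1))
  [1] (λ.λ.0) (λ.λ.1)
  [2] λ.0

Answer: SAME — A ⇓ λ.0, B ⇓ λ.0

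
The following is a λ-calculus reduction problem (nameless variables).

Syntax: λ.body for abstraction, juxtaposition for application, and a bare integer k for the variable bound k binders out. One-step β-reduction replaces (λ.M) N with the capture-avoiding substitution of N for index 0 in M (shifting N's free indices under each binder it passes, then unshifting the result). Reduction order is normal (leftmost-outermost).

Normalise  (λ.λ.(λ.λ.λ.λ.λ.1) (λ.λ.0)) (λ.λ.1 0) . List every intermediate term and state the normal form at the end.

Answer: normal form = λ.λ.λ.λ.λ.1  (in 2 steps)

Derivation:
  start: (λ.λ.(λ.λ.λ.λ.λ.1) (λ.λ.0)) (λ.λ.1 0)
  →1  λ.(λ.λ.λ.λ.λ.1) (λ.λ.0)
  →2  λ.λ.λ.λ.λ.1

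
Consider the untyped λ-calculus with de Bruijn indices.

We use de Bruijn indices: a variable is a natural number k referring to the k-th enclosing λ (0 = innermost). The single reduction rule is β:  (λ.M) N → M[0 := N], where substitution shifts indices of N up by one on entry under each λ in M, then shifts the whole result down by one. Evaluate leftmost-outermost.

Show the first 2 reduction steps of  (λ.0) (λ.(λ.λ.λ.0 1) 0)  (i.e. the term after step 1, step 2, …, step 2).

Answer: after 2 steps: λ.λ.λ.0 1

Derivation:
  start: (λ.0) (λ.(λ.λ.λ.0 1) 0)
  step 1: λ.(λ.λ.λ.0 1) 0
  step 2: λ.λ.λ.0 1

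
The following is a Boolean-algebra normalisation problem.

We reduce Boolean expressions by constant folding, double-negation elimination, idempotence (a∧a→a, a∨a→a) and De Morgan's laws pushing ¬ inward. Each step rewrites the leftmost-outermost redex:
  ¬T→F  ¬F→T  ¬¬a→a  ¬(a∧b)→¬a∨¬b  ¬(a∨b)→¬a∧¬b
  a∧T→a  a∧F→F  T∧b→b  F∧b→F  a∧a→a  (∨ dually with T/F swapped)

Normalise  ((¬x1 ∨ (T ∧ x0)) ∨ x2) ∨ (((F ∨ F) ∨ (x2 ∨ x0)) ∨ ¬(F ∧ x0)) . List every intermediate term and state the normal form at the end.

  start: ((¬x1 ∨ (T ∧ x0)) ∨ x2) ∨ (((F ∨ F) ∨ (x2 ∨ x0)) ∨ ¬(F ∧ x0))
  step 1: ((¬x1 ∨ x0) ∨ x2) ∨ (((F ∨ F) ∨ (x2 ∨ x0)) ∨ ¬(F ∧ x0))
  step 2: ((¬x1 ∨ x0) ∨ x2) ∨ ((F ∨ (x2 ∨ x0)) ∨ ¬(F ∧ x0))
  step 3: ((¬x1 ∨ x0) ∨ x2) ∨ ((x2 ∨ x0) ∨ ¬(F ∧ x0))
  step 4: ((¬x1 ∨ x0) ∨ x2) ∨ ((x2 ∨ x0) ∨ (¬F ∨ ¬x0))
  step 5: ((¬x1 ∨ x0) ∨ x2) ∨ ((x2 ∨ x0) ∨ (T ∨ ¬x0))
  step 6: ((¬x1 ∨ x0) ∨ x2) ∨ ((x2 ∨ x0) ∨ T)
  step 7: ((¬x1 ∨ x0) ∨ x2) ∨ T
  step 8: T

Answer: normal form = T  (in 8 steps)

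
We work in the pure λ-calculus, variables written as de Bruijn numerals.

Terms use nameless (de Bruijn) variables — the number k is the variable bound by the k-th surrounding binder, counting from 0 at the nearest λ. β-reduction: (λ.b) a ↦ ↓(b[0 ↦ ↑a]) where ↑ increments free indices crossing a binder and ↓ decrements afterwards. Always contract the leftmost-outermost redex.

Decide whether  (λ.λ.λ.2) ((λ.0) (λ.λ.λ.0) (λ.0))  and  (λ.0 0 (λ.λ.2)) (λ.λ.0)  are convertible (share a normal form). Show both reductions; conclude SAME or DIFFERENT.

Term A:
  start: (λ.λ.λ.2) ((λ.0) (λ.λ.λ.0) (λ.0))
  step 1: λ.λ.(λ.0) (λ.λ.λ.0) (λ.0)
  step 2: λ.λ.(λ.λ.λ.0) (λ.0)
  step 3: λ.λ.λ.λ.0

Term B:
  start: (λ.0 0 (λ.λ.2)) (λ.λ.0)
  step 1: (λ.λ.0) (λ.λ.0) (λ.λ.λ.λ.0)
  step 2: (λ.0) (λ.λ.λ.λ.0)
  step 3: λ.λ.λ.λ.0

Answer: SAME — A ⇓ λ.λ.λ.λ.0, B ⇓ λ.λ.λ.λ.0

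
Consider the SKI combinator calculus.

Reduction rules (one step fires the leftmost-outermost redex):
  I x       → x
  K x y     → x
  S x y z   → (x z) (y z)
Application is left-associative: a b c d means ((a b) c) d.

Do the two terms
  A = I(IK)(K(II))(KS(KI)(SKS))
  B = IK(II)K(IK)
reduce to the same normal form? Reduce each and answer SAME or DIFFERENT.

Term A:
  start: I(IK)(K(II))(KS(KI)(SKS))
  step 1: IK(K(II))(KS(KI)(SKS))
  step 2: K(K(II))(KS(KI)(SKS))
  step 3: K(II)
  step 4: KI

Term B:
  start: IK(II)K(IK)
  step 1: K(II)K(IK)
  step 2: II(IK)
  step 3: I(IK)
  step 4: IK
  step 5: K

Answer: DIFFERENT — A ⇓ KI, B ⇓ K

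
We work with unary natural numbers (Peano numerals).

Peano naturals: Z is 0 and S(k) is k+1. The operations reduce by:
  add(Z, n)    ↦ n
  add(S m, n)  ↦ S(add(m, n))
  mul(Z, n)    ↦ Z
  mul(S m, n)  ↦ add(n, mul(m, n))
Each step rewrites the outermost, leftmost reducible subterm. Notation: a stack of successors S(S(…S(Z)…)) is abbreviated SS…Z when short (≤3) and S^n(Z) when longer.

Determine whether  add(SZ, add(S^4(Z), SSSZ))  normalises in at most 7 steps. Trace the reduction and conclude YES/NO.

  start: add(SZ, add(S^4(Z), SSSZ))
  [1] S(add(Z, add(S^4(Z), SSSZ)))
  [2] S(add(S^4(Z), SSSZ))
  [3] S(S(add(SSSZ, SSSZ)))
  [4] S(S(S(add(SSZ, SSSZ))))
  [5] S(S(S(S(add(SZ, SSSZ)))))
  [6] S(S(S(S(S(add(Z, SSSZ))))))
  [7] S^8(Z)

Answer: YES — reaches normal form S^8(Z) in 7 ≤ 7 steps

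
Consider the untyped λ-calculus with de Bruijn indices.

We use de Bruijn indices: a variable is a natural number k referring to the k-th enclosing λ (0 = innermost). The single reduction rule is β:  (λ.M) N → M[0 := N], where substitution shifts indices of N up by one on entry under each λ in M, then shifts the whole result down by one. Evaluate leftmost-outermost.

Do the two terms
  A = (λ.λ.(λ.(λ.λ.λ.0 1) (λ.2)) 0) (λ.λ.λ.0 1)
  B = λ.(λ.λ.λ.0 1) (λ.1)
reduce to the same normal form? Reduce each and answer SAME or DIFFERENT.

Term A:
  start: (λ.λ.(λ.(λ.λ.λ.0 1) (λ.2)) 0) (λ.λ.λ.0 1)
  →1  λ.(λ.(λ.λ.λ.0 1) (λ.2)) 0
  →2  λ.(λ.λ.λ.0 1) (λ.1)
  →3  λ.λ.λ.0 1

Term B:
  start: λ.(λ.λ.λ.0 1) (λ.1)
  →1  λ.λ.λ.0 1

Answer: SAME — A ⇓ λ.λ.λ.0 1, B ⇓ λ.λ.λ.0 1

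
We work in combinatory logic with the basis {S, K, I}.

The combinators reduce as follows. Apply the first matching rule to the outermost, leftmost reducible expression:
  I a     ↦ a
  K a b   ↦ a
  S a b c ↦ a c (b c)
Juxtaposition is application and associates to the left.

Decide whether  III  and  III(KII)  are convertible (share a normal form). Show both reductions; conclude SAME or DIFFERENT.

Answer: SAME — A ⇓ I, B ⇓ I

Derivation:
Term A:
  start: III
  step 1: II
  step 2: I

Term B:
  start: III(KII)
  step 1: II(KII)
  step 2: I(KII)
  step 3: KII
  step 4: I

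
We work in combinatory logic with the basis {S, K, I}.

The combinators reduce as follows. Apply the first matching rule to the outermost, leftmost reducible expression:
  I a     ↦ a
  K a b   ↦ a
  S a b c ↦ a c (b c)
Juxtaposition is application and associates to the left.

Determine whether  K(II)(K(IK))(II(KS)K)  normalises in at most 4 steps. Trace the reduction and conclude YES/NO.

  start: K(II)(K(IK))(II(KS)K)
  [1] II(II(KS)K)
  [2] I(II(KS)K)
  [3] II(KS)K
  [4] I(KS)K

Answer: NO — after 4 steps the term is I(KS)K, not yet normal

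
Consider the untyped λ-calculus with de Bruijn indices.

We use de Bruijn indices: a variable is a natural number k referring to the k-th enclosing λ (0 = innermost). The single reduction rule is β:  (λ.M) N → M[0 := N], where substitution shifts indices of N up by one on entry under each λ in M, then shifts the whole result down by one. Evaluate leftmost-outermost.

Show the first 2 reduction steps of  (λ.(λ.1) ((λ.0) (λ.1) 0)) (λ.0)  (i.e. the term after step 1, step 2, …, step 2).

Answer: after 2 steps: λ.0

Reduction:
  start: (λ.(λ.1) ((λ.0) (λ.1) 0)) (λ.0)
  →1  (λ.λ.0) ((λ.0) (λ.λ.0) (λ.0))
  →2  λ.0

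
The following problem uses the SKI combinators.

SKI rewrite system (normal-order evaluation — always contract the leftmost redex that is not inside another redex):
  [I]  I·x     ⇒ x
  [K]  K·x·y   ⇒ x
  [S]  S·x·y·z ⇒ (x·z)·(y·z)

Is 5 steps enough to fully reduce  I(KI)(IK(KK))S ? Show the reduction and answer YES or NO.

Answer: YES — reaches normal form S in 3 ≤ 5 steps

Reduction:
  start: I(KI)(IK(KK))S
  →1  KI(IK(KK))S
  →2  IS
  →3  S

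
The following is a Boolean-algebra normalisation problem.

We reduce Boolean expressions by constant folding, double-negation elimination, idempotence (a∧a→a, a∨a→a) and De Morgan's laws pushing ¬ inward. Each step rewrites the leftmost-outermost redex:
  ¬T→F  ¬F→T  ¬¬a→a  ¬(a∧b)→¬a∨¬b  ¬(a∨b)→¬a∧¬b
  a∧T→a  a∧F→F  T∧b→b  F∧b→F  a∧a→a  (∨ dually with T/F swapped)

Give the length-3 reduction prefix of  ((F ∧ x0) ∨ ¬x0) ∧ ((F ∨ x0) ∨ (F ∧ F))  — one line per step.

Answer: after 3 steps: ¬x0 ∧ (x0 ∨ (F ∧ F))

Derivation:
  start: ((F ∧ x0) ∨ ¬x0) ∧ ((F ∨ x0) ∨ (F ∧ F))
  [1] (F ∨ ¬x0) ∧ ((F ∨ x0) ∨ (F ∧ F))
  [2] ¬x0 ∧ ((F ∨ x0) ∨ (F ∧ F))
  [3] ¬x0 ∧ (x0 ∨ (F ∧ F))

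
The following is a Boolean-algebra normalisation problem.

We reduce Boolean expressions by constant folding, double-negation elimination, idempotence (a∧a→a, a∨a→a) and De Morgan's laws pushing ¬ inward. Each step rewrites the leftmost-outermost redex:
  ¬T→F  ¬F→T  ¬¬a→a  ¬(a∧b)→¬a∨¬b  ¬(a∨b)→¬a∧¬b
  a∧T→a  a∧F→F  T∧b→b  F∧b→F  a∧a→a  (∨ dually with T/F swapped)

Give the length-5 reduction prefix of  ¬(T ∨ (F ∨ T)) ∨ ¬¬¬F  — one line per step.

  start: ¬(T ∨ (F ∨ T)) ∨ ¬¬¬F
  [1] (¬T ∧ ¬(F ∨ T)) ∨ ¬¬¬F
  [2] (F ∧ ¬(F ∨ T)) ∨ ¬¬¬F
  [3] F ∨ ¬¬¬F
  [4] ¬¬¬F
  [5] ¬F

Answer: after 5 steps: ¬F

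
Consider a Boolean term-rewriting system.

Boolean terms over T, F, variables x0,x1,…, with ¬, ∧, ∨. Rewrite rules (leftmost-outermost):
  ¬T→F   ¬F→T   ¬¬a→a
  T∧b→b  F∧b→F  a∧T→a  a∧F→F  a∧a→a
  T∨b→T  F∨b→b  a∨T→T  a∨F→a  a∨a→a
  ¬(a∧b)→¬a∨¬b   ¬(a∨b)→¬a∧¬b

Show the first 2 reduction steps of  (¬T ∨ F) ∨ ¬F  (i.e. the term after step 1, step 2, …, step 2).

Answer: after 2 steps: F ∨ ¬F

Derivation:
  start: (¬T ∨ F) ∨ ¬F
  step 1: ¬T ∨ ¬F
  step 2: F ∨ ¬F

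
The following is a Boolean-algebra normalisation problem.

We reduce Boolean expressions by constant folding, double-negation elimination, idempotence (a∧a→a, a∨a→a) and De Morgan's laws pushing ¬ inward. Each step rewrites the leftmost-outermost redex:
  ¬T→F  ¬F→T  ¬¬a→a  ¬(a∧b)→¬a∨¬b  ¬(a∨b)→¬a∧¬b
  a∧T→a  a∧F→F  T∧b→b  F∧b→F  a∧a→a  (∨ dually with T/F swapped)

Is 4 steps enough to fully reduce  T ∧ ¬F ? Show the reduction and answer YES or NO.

Answer: YES — reaches normal form T in 2 ≤ 4 steps

Reduction:
  start: T ∧ ¬F
  →1  ¬F
  →2  T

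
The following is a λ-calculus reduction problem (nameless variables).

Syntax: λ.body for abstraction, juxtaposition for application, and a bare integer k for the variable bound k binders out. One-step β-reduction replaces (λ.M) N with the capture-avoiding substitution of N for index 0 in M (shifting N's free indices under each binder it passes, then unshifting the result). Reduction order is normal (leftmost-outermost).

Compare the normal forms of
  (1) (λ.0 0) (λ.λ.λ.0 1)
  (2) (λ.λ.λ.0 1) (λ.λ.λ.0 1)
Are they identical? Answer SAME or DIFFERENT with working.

Answer: SAME — A ⇓ λ.λ.0 1, B ⇓ λ.λ.0 1

Working:
Term A:
  start: (λ.0 0) (λ.λ.λ.0 1)
  step 1: (λ.λ.λ.0 1) (λ.λ.λ.0 1)
  step 2: λ.λ.0 1

Term B:
  start: (λ.λ.λ.0 1) (λ.λ.λ.0 1)
  step 1: λ.λ.0 1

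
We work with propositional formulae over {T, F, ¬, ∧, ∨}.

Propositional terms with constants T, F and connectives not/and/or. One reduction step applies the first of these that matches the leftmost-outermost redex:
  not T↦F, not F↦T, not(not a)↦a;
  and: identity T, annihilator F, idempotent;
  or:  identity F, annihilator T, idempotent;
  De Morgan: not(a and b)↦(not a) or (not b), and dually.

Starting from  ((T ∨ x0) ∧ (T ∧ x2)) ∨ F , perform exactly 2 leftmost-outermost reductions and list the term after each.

Answer: after 2 steps: T ∧ (T ∧ x2)

Reduction:
  start: ((T ∨ x0) ∧ (T ∧ x2)) ∨ F
  →1  (T ∨ x0) ∧ (T ∧ x2)
  →2  T ∧ (T ∧ x2)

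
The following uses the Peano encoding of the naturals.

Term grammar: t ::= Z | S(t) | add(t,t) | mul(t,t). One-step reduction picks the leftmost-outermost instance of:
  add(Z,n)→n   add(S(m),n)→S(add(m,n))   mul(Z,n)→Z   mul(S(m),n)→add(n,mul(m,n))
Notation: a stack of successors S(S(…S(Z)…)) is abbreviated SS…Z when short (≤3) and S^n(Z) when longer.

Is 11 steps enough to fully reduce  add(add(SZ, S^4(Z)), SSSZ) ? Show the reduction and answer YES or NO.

  start: add(add(SZ, S^4(Z)), SSSZ)
  →1  add(S(add(Z, S^4(Z))), SSSZ)
  →2  S(add(add(Z, S^4(Z)), SSSZ))
  →3  S(add(S^4(Z), SSSZ))
  →4  S(S(add(SSSZ, SSSZ)))
  →5  S(S(S(add(SSZ, SSSZ))))
  →6  S(S(S(S(add(SZ, SSSZ)))))
  →7  S(S(S(S(S(add(Z, SSSZ))))))
  →8  S^8(Z)

Answer: YES — reaches normal form S^8(Z) in 8 ≤ 11 steps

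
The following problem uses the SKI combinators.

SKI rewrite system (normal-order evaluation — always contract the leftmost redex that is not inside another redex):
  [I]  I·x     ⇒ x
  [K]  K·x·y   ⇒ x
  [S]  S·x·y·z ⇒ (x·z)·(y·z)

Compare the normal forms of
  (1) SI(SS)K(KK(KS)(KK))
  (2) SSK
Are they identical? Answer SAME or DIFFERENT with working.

Term A:
  start: SI(SS)K(KK(KS)(KK))
  →1  IK(SSK)(KK(KS)(KK))
  →2  K(SSK)(KK(KS)(KK))
  →3  SSK

Term B:
  start: SSK

Answer: SAME — A ⇓ SSK, B ⇓ SSK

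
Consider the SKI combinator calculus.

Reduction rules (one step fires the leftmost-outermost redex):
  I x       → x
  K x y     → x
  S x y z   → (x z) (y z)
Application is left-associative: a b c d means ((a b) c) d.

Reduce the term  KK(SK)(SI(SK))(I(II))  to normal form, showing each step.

Answer: normal form = SI(SK)  (in 2 steps)

Derivation:
  start: KK(SK)(SI(SK))(I(II))
  →1  K(SI(SK))(I(II))
  →2  SI(SK)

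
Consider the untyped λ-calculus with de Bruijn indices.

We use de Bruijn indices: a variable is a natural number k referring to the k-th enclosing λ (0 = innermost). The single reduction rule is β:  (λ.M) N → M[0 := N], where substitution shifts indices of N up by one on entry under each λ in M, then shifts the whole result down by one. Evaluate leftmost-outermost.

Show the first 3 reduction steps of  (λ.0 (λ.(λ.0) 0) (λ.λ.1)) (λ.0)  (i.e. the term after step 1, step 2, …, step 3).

  start: (λ.0 (λ.(λ.0) 0) (λ.λ.1)) (λ.0)
  step 1: (λ.0) (λ.(λ.0) 0) (λ.λ.1)
  step 2: (λ.(λ.0) 0) (λ.λ.1)
  step 3: (λ.0) (λ.λ.1)

Answer: after 3 steps: (λ.0) (λ.λ.1)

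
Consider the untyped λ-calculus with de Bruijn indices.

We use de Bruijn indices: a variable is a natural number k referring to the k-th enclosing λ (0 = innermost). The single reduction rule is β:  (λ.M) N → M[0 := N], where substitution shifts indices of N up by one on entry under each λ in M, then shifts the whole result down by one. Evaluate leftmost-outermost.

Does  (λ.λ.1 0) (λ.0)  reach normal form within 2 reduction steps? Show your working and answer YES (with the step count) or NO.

  start: (λ.λ.1 0) (λ.0)
  →1  λ.(λ.0) 0
  →2  λ.0

Answer: YES — reaches normal form λ.0 in 2 ≤ 2 steps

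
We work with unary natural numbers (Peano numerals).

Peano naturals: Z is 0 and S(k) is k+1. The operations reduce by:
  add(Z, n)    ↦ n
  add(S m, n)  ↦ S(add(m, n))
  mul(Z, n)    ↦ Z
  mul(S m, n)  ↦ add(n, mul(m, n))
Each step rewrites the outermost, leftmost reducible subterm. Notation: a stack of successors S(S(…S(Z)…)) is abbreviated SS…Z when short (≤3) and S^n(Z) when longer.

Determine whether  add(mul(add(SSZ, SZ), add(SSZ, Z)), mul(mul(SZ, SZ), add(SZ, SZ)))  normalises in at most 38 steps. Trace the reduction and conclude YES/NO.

Answer: NO — after 38 steps the term is S(S(S(S(S(S(S(add(SZ, mul(add(Z, mul(Z, SZ)), add(SZ, SZ)))))))))), not yet normal

Reduction:
  start: add(mul(add(SSZ, SZ), add(SSZ, Z)), mul(mul(SZ, SZ), add(SZ, SZ)))
  [1] add(mul(S(add(SZ, SZ)), add(SSZ, Z)), mul(mul(SZ, SZ), add(SZ, SZ)))
  [2] add(add(add(SSZ, Z), mul(add(SZ, SZ), add(SSZ, Z))), mul(mul(SZ, SZ), add(SZ, SZ)))
  [3] add(add(S(add(SZ, Z)), mul(add(SZ, SZ), add(SSZ, Z))), mul(mul(SZ, SZ), add(SZ, SZ)))
  [4] add(S(add(add(SZ, Z), mul(add(SZ, SZ), add(SSZ, Z)))), mul(mul(SZ, SZ), add(SZ, SZ)))
  [5] S(add(add(add(SZ, Z), mul(add(SZ, SZ), add(SSZ, Z))), mul(mul(SZ, SZ), add(SZ, SZ))))
  [6] S(add(add(S(add(Z, Z)), mul(add(SZ, SZ), add(SSZ, Z))), mul(mul(SZ, SZ), add(SZ, SZ))))
  [7] S(add(S(add(add(Z, Z), mul(add(SZ, SZ), add(SSZ, Z)))), mul(mul(SZ, SZ), add(SZ, SZ))))
  [8] S(S(add(add(add(Z, Z), mul(add(SZ, SZ), add(SSZ, Z))), mul(mul(SZ, SZ), add(SZ, SZ)))))
  [9] S(S(add(add(Z, mul(add(SZ, SZ), add(SSZ, Z))), mul(mul(SZ, SZ), add(SZ, SZ)))))
  [10] S(S(add(mul(add(SZ, SZ), add(SSZ, Z)), mul(mul(SZ, SZ), add(SZ, SZ)))))
  [11] S(S(add(mul(S(add(Z, SZ)), add(SSZ, Z)), mul(mul(SZ, SZ), add(SZ, SZ)))))
  [12] S(S(add(add(add(SSZ, Z), mul(add(Z, SZ), add(SSZ, Z))), mul(mul(SZ, SZ), add(SZ, SZ)))))
  [13] S(S(add(add(S(add(SZ, Z)), mul(add(Z, SZ), add(SSZ, Z))), mul(mul(SZ, SZ), add(SZ, SZ)))))
  [14] S(S(add(S(add(add(SZ, Z), mul(add(Z, SZ), add(SSZ, Z)))), mul(mul(SZ, SZ), add(SZ, SZ)))))
  [15] S(S(S(add(add(add(SZ, Z), mul(add(Z, SZ), add(SSZ, Z))), mul(mul(SZ, SZ), add(SZ, SZ))))))
  [16] S(S(S(add(add(S(add(Z, Z)), mul(add(Z, SZ), add(SSZ, Z))), mul(mul(SZ, SZ), add(SZ, SZ))))))
  [17] S(S(S(add(S(add(add(Z, Z), mul(add(Z, SZ), add(SSZ, Z)))), mul(mul(SZ, SZ), add(SZ, SZ))))))
  [18] S(S(S(S(add(add(add(Z, Z), mul(add(Z, SZ), add(SSZ, Z))), mul(mul(SZ, SZ), add(SZ, SZ)))))))
  [19] S(S(S(S(add(add(Z, mul(add(Z, SZ), add(SSZ, Z))), mul(mul(SZ, SZ), add(SZ, SZ)))))))
  [20] S(S(S(S(add(mul(add(Z, SZ), add(SSZ, Z)), mul(mul(SZ, SZ), add(SZ, SZ)))))))
  [21] S(S(S(S(add(mul(SZ, add(SSZ, Z)), mul(mul(SZ, SZ), add(SZ, SZ)))))))
  [22] S(S(S(S(add(add(add(SSZ, Z), mul(Z, add(SSZ, Z))), mul(mul(SZ, SZ), add(SZ, SZ)))))))
  [23] S(S(S(S(add(add(S(add(SZ, Z)), mul(Z, add(SSZ, Z))), mul(mul(SZ, SZ), add(SZ, SZ)))))))
  [24] S(S(S(S(add(S(add(add(SZ, Z), mul(Z, add(SSZ, Z)))), mul(mul(SZ, SZ), add(SZ, SZ)))))))
  [25] S(S(S(S(S(add(add(add(SZ, Z), mul(Z, add(SSZ, Z))), mul(mul(SZ, SZ), add(SZ, SZ))))))))
  [26] S(S(S(S(S(add(add(S(add(Z, Z)), mul(Z, add(SSZ, Z))), mul(mul(SZ, SZ), add(SZ, SZ))))))))
  [27] S(S(S(S(S(add(S(add(add(Z, Z), mul(Z, add(SSZ, Z)))), mul(mul(SZ, SZ), add(SZ, SZ))))))))
  [28] S(S(S(S(S(S(add(add(add(Z, Z), mul(Z, add(SSZ, Z))), mul(mul(SZ, SZ), add(SZ, SZ)))))))))
  [29] S(S(S(S(S(S(add(add(Z, mul(Z, add(SSZ, Z))), mul(mul(SZ, SZ), add(SZ, SZ)))))))))
  [30] S(S(S(S(S(S(add(mul(Z, add(SSZ, Z)), mul(mul(SZ, SZ), add(SZ, SZ)))))))))
  [31] S(S(S(S(S(S(add(Z, mul(mul(SZ, SZ), add(SZ, SZ)))))))))
  [32] S(S(S(S(S(S(mul(mul(SZ, SZ), add(SZ, SZ))))))))
  [33] S(S(S(S(S(S(mul(add(SZ, mul(Z, SZ)), add(SZ, SZ))))))))
  [34] S(S(S(S(S(S(mul(S(add(Z, mul(Z, SZ))), add(SZ, SZ))))))))
  [35] S(S(S(S(S(S(add(add(SZ, SZ), mul(add(Z, mul(Z, SZ)), add(SZ, SZ)))))))))
  [36] S(S(S(S(S(S(add(S(add(Z, SZ)), mul(add(Z, mul(Z, SZ)), add(SZ, SZ)))))))))
  [37] S(S(S(S(S(S(S(add(add(Z, SZ), mul(add(Z, mul(Z, SZ)), add(SZ, SZ))))))))))
  [38] S(S(S(S(S(S(S(add(SZ, mul(add(Z, mul(Z, SZ)), add(SZ, SZ))))))))))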